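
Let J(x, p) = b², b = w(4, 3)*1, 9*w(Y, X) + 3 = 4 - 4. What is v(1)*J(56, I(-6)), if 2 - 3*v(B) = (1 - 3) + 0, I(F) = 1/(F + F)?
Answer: 4/27 ≈ 0.14815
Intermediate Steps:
w(Y, X) = -⅓ (w(Y, X) = -⅓ + (4 - 4)/9 = -⅓ + (⅑)*0 = -⅓ + 0 = -⅓)
I(F) = 1/(2*F)
b = -⅓ (b = -⅓*1 = -⅓ ≈ -0.33333)
J(x, p) = ⅑ (J(x, p) = (-⅓)² = ⅑)
v(B) = 4/3 (v(B) = ⅔ - ((1 - 3) + 0)/3 = ⅔ - (-2 + 0)/3 = ⅔ - ⅓*(-2) = ⅔ + ⅔ = 4/3)
v(1)*J(56, I(-6)) = (4/3)*(⅑) = 4/27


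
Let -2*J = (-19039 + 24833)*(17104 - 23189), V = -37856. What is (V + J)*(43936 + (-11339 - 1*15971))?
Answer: 292457807514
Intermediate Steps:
J = 17628245 (J = -(-19039 + 24833)*(17104 - 23189)/2 = -2897*(-6085) = -½*(-35256490) = 17628245)
(V + J)*(43936 + (-11339 - 1*15971)) = (-37856 + 17628245)*(43936 + (-11339 - 1*15971)) = 17590389*(43936 + (-11339 - 15971)) = 17590389*(43936 - 27310) = 17590389*16626 = 292457807514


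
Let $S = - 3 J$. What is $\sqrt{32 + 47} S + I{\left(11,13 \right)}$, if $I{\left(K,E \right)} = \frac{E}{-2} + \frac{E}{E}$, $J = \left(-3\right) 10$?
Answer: $- \frac{11}{2} + 90 \sqrt{79} \approx 794.44$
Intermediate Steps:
$J = -30$
$I{\left(K,E \right)} = 1 - \frac{E}{2}$ ($I{\left(K,E \right)} = E \left(- \frac{1}{2}\right) + 1 = - \frac{E}{2} + 1 = 1 - \frac{E}{2}$)
$S = 90$ ($S = \left(-3\right) \left(-30\right) = 90$)
$\sqrt{32 + 47} S + I{\left(11,13 \right)} = \sqrt{32 + 47} \cdot 90 + \left(1 - \frac{13}{2}\right) = \sqrt{79} \cdot 90 + \left(1 - \frac{13}{2}\right) = 90 \sqrt{79} - \frac{11}{2} = - \frac{11}{2} + 90 \sqrt{79}$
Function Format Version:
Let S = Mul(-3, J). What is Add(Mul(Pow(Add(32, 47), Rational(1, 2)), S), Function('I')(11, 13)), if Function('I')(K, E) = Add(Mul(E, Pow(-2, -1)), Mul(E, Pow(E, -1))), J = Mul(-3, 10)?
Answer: Add(Rational(-11, 2), Mul(90, Pow(79, Rational(1, 2)))) ≈ 794.44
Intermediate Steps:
J = -30
Function('I')(K, E) = Add(1, Mul(Rational(-1, 2), E)) (Function('I')(K, E) = Add(Mul(E, Rational(-1, 2)), 1) = Add(Mul(Rational(-1, 2), E), 1) = Add(1, Mul(Rational(-1, 2), E)))
S = 90 (S = Mul(-3, -30) = 90)
Add(Mul(Pow(Add(32, 47), Rational(1, 2)), S), Function('I')(11, 13)) = Add(Mul(Pow(Add(32, 47), Rational(1, 2)), 90), Add(1, Mul(Rational(-1, 2), 13))) = Add(Mul(Pow(79, Rational(1, 2)), 90), Add(1, Rational(-13, 2))) = Add(Mul(90, Pow(79, Rational(1, 2))), Rational(-11, 2)) = Add(Rational(-11, 2), Mul(90, Pow(79, Rational(1, 2))))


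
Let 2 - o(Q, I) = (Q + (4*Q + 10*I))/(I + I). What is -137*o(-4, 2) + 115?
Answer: -159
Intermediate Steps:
o(Q, I) = 2 - (5*Q + 10*I)/(2*I) (o(Q, I) = 2 - (Q + (4*Q + 10*I))/(I + I) = 2 - (5*Q + 10*I)/(2*I))
-137*o(-4, 2) + 115 = -137*(-3 - 5/2*(-4)/2) + 115 = -137*(-3 - 5/2*(-4)*½) + 115 = -137*(-3 + 5) + 115 = -137*2 + 115 = -274 + 115 = -159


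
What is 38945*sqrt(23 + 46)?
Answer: 38945*sqrt(69) ≈ 3.2350e+5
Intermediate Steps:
38945*sqrt(23 + 46) = 38945*sqrt(69)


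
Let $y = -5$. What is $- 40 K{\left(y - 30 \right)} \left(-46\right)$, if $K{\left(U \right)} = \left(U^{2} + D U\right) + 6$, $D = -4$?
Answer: $2522640$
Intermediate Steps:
$K{\left(U \right)} = 6 + U^{2} - 4 U$ ($K{\left(U \right)} = \left(U^{2} - 4 U\right) + 6 = 6 + U^{2} - 4 U$)
$- 40 K{\left(y - 30 \right)} \left(-46\right) = - 40 \left(6 + \left(-5 - 30\right)^{2} - 4 \left(-5 - 30\right)\right) \left(-46\right) = - 40 \left(6 + \left(-35\right)^{2} - -140\right) \left(-46\right) = - 40 \left(6 + 1225 + 140\right) \left(-46\right) = \left(-40\right) 1371 \left(-46\right) = \left(-54840\right) \left(-46\right) = 2522640$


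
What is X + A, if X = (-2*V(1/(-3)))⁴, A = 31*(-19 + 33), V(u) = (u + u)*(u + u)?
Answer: 2851570/6561 ≈ 434.62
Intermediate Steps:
V(u) = 4*u² (V(u) = (2*u)*(2*u) = 4*u²)
A = 434 (A = 31*14 = 434)
X = 4096/6561 (X = (-8*(1/(-3))²)⁴ = (-8*(-⅓)²)⁴ = (-8/9)⁴ = 4096/6561 ≈ 0.62430)
X + A = 4096/6561 + 434 = 2851570/6561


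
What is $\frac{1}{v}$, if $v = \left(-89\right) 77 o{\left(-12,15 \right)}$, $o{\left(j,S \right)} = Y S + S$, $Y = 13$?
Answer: $- \frac{1}{1439130} \approx -6.9486 \cdot 10^{-7}$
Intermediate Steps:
$o{\left(j,S \right)} = 14 S$ ($o{\left(j,S \right)} = 13 S + S = 14 S$)
$v = -1439130$ ($v = \left(-89\right) 77 \cdot 14 \cdot 15 = \left(-6853\right) 210 = -1439130$)
$\frac{1}{v} = \frac{1}{-1439130} = - \frac{1}{1439130}$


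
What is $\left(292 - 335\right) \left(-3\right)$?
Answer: $129$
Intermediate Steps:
$\left(292 - 335\right) \left(-3\right) = \left(-43\right) \left(-3\right) = 129$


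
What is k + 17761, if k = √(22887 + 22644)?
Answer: 17761 + 3*√5059 ≈ 17974.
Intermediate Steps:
k = 3*√5059 (k = √45531 = 3*√5059 ≈ 213.38)
k + 17761 = 3*√5059 + 17761 = 17761 + 3*√5059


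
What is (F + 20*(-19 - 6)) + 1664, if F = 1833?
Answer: 2997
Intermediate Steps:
(F + 20*(-19 - 6)) + 1664 = (1833 + 20*(-19 - 6)) + 1664 = (1833 + 20*(-25)) + 1664 = (1833 - 500) + 1664 = 1333 + 1664 = 2997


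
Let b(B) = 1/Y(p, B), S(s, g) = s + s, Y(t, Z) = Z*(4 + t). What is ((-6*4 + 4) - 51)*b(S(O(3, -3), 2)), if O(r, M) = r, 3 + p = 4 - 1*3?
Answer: -71/12 ≈ -5.9167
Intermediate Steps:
p = -2 (p = -3 + (4 - 1*3) = -3 + (4 - 3) = -3 + 1 = -2)
S(s, g) = 2*s
b(B) = 1/(2*B) (b(B) = 1/(B*(4 - 2)) = 1/(B*2) = 1/(2*B))
((-6*4 + 4) - 51)*b(S(O(3, -3), 2)) = ((-6*4 + 4) - 51)*(1/(2*((2*3)))) = ((-24 + 4) - 51)*((1/2)/6) = (-20 - 51)*((1/2)*(1/6)) = -71*1/12 = -71/12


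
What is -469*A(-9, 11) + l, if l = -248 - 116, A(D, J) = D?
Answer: 3857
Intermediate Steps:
l = -364
-469*A(-9, 11) + l = -469*(-9) - 364 = 4221 - 364 = 3857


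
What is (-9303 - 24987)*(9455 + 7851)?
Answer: -593422740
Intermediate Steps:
(-9303 - 24987)*(9455 + 7851) = -34290*17306 = -593422740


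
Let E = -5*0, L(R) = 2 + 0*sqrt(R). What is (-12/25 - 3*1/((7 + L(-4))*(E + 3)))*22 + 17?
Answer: 899/225 ≈ 3.9956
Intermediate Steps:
L(R) = 2 (L(R) = 2 + 0 = 2)
E = 0
(-12/25 - 3*1/((7 + L(-4))*(E + 3)))*22 + 17 = (-12/25 - 3*1/((0 + 3)*(7 + 2)))*22 + 17 = (-12*1/25 - 3/(9*3))*22 + 17 = (-12/25 - 3/27)*22 + 17 = (-12/25 - 3*1/27)*22 + 17 = (-12/25 - 1/9)*22 + 17 = -133/225*22 + 17 = -2926/225 + 17 = 899/225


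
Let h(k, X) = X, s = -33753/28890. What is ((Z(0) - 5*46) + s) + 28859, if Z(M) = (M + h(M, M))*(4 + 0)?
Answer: 275686019/9630 ≈ 28628.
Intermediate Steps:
s = -11251/9630 (s = -33753*1/28890 = -11251/9630 ≈ -1.1683)
Z(M) = 8*M (Z(M) = (M + M)*(4 + 0) = (2*M)*4 = 8*M)
((Z(0) - 5*46) + s) + 28859 = ((8*0 - 5*46) - 11251/9630) + 28859 = ((0 - 230) - 11251/9630) + 28859 = (-230 - 11251/9630) + 28859 = -2226151/9630 + 28859 = 275686019/9630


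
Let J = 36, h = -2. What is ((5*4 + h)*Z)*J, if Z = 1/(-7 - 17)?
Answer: -27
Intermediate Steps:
Z = -1/24 (Z = 1/(-24) = -1/24 ≈ -0.041667)
((5*4 + h)*Z)*J = ((5*4 - 2)*(-1/24))*36 = ((20 - 2)*(-1/24))*36 = (18*(-1/24))*36 = -3/4*36 = -27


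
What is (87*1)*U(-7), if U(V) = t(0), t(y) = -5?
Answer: -435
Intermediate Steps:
U(V) = -5
(87*1)*U(-7) = (87*1)*(-5) = 87*(-5) = -435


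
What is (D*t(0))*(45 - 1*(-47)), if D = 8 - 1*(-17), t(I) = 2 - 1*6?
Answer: -9200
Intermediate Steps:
t(I) = -4 (t(I) = 2 - 6 = -4)
D = 25 (D = 8 + 17 = 25)
(D*t(0))*(45 - 1*(-47)) = (25*(-4))*(45 - 1*(-47)) = -100*(45 + 47) = -100*92 = -9200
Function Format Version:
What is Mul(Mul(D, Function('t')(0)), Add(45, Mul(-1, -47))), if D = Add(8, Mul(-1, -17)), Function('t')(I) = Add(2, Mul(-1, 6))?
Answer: -9200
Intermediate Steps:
Function('t')(I) = -4 (Function('t')(I) = Add(2, -6) = -4)
D = 25 (D = Add(8, 17) = 25)
Mul(Mul(D, Function('t')(0)), Add(45, Mul(-1, -47))) = Mul(Mul(25, -4), Add(45, Mul(-1, -47))) = Mul(-100, Add(45, 47)) = Mul(-100, 92) = -9200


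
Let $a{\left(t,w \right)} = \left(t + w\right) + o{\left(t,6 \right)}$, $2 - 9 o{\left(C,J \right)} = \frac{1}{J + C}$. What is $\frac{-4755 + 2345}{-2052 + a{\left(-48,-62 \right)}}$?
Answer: $\frac{910980}{817151} \approx 1.1148$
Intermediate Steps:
$o{\left(C,J \right)} = \frac{2}{9} - \frac{1}{9 \left(C + J\right)}$ ($o{\left(C,J \right)} = \frac{2}{9} - \frac{1}{9 \left(J + C\right)} = \frac{2}{9} - \frac{1}{9 \left(C + J\right)}$)
$a{\left(t,w \right)} = t + w + \frac{11 + 2 t}{9 \left(6 + t\right)}$ ($a{\left(t,w \right)} = \left(t + w\right) + \frac{-1 + 2 t + 2 \cdot 6}{9 \left(t + 6\right)} = \left(t + w\right) + \frac{-1 + 2 t + 12}{9 \left(6 + t\right)} = \left(t + w\right) + \frac{11 + 2 t}{9 \left(6 + t\right)} = t + w + \frac{11 + 2 t}{9 \left(6 + t\right)}$)
$\frac{-4755 + 2345}{-2052 + a{\left(-48,-62 \right)}} = \frac{-4755 + 2345}{-2052 + \frac{11 + 2 \left(-48\right) + 9 \left(6 - 48\right) \left(-48 - 62\right)}{9 \left(6 - 48\right)}} = - \frac{2410}{-2052 + \frac{11 - 96 + 9 \left(-42\right) \left(-110\right)}{9 \left(-42\right)}} = - \frac{2410}{-2052 + \frac{1}{9} \left(- \frac{1}{42}\right) \left(11 - 96 + 41580\right)} = - \frac{2410}{-2052 + \frac{1}{9} \left(- \frac{1}{42}\right) 41495} = - \frac{2410}{-2052 - \frac{41495}{378}} = - \frac{2410}{- \frac{817151}{378}} = \left(-2410\right) \left(- \frac{378}{817151}\right) = \frac{910980}{817151}$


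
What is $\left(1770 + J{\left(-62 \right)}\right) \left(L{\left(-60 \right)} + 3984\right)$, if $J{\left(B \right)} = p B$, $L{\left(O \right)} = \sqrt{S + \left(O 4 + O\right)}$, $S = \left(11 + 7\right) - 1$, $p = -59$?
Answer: $21625152 + 5428 i \sqrt{283} \approx 2.1625 \cdot 10^{7} + 91313.0 i$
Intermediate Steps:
$S = 17$ ($S = 18 - 1 = 17$)
$L{\left(O \right)} = \sqrt{17 + 5 O}$ ($L{\left(O \right)} = \sqrt{17 + \left(O 4 + O\right)} = \sqrt{17 + \left(4 O + O\right)} = \sqrt{17 + 5 O}$)
$J{\left(B \right)} = - 59 B$
$\left(1770 + J{\left(-62 \right)}\right) \left(L{\left(-60 \right)} + 3984\right) = \left(1770 - -3658\right) \left(\sqrt{17 + 5 \left(-60\right)} + 3984\right) = \left(1770 + 3658\right) \left(\sqrt{17 - 300} + 3984\right) = 5428 \left(\sqrt{-283} + 3984\right) = 5428 \left(i \sqrt{283} + 3984\right) = 5428 \left(3984 + i \sqrt{283}\right) = 21625152 + 5428 i \sqrt{283}$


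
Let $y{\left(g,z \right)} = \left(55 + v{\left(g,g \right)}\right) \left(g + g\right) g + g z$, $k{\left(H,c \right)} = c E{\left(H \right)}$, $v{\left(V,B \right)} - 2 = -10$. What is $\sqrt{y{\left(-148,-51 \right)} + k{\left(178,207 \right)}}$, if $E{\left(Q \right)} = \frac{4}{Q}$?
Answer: $\frac{5 \sqrt{654758938}}{89} \approx 1437.5$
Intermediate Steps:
$v{\left(V,B \right)} = -8$ ($v{\left(V,B \right)} = 2 - 10 = -8$)
$k{\left(H,c \right)} = \frac{4 c}{H}$ ($k{\left(H,c \right)} = c \frac{4}{H} = \frac{4 c}{H}$)
$y{\left(g,z \right)} = 94 g^{2} + g z$ ($y{\left(g,z \right)} = \left(55 - 8\right) \left(g + g\right) g + g z = 47 \cdot 2 g g + g z = 94 g g + g z = 94 g^{2} + g z$)
$\sqrt{y{\left(-148,-51 \right)} + k{\left(178,207 \right)}} = \sqrt{- 148 \left(-51 + 94 \left(-148\right)\right) + 4 \cdot 207 \cdot \frac{1}{178}} = \sqrt{- 148 \left(-51 - 13912\right) + 4 \cdot 207 \cdot \frac{1}{178}} = \sqrt{\left(-148\right) \left(-13963\right) + \frac{414}{89}} = \sqrt{2066524 + \frac{414}{89}} = \sqrt{\frac{183921050}{89}} = \frac{5 \sqrt{654758938}}{89}$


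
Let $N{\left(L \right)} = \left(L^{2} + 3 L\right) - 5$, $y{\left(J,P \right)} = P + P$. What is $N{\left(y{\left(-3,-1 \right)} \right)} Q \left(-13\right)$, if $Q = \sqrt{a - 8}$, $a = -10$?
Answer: $273 i \sqrt{2} \approx 386.08 i$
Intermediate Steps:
$y{\left(J,P \right)} = 2 P$
$Q = 3 i \sqrt{2}$ ($Q = \sqrt{-10 - 8} = \sqrt{-18} = 3 i \sqrt{2} \approx 4.2426 i$)
$N{\left(L \right)} = -5 + L^{2} + 3 L$
$N{\left(y{\left(-3,-1 \right)} \right)} Q \left(-13\right) = \left(-5 + \left(2 \left(-1\right)\right)^{2} + 3 \cdot 2 \left(-1\right)\right) 3 i \sqrt{2} \left(-13\right) = \left(-5 + \left(-2\right)^{2} + 3 \left(-2\right)\right) 3 i \sqrt{2} \left(-13\right) = \left(-5 + 4 - 6\right) 3 i \sqrt{2} \left(-13\right) = - 7 \cdot 3 i \sqrt{2} \left(-13\right) = - 21 i \sqrt{2} \left(-13\right) = 273 i \sqrt{2}$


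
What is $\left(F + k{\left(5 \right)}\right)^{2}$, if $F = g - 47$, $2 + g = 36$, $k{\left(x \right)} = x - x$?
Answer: $169$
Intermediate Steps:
$k{\left(x \right)} = 0$
$g = 34$ ($g = -2 + 36 = 34$)
$F = -13$ ($F = 34 - 47 = -13$)
$\left(F + k{\left(5 \right)}\right)^{2} = \left(-13 + 0\right)^{2} = \left(-13\right)^{2} = 169$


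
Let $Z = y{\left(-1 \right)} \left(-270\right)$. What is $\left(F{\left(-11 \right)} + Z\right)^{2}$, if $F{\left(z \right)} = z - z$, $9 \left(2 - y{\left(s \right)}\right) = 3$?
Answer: $202500$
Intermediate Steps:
$y{\left(s \right)} = \frac{5}{3}$ ($y{\left(s \right)} = 2 - \frac{1}{3} = \frac{5}{3}$)
$F{\left(z \right)} = 0$
$Z = -450$ ($Z = \frac{5}{3} \left(-270\right) = -450$)
$\left(F{\left(-11 \right)} + Z\right)^{2} = \left(0 - 450\right)^{2} = \left(-450\right)^{2} = 202500$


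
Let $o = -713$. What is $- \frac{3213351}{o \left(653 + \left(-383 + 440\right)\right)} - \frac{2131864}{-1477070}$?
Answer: $\frac{83222255347}{10681959230} \approx 7.7909$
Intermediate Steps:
$- \frac{3213351}{o \left(653 + \left(-383 + 440\right)\right)} - \frac{2131864}{-1477070} = - \frac{3213351}{\left(-713\right) \left(653 + \left(-383 + 440\right)\right)} - \frac{2131864}{-1477070} = - \frac{3213351}{\left(-713\right) \left(653 + 57\right)} - - \frac{152276}{105505} = - \frac{3213351}{\left(-713\right) 710} + \frac{152276}{105505} = - \frac{3213351}{-506230} + \frac{152276}{105505} = \left(-3213351\right) \left(- \frac{1}{506230}\right) + \frac{152276}{105505} = \frac{3213351}{506230} + \frac{152276}{105505} = \frac{83222255347}{10681959230}$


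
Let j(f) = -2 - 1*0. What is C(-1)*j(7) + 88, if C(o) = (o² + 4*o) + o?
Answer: 96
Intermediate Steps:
C(o) = o² + 5*o
j(f) = -2 (j(f) = -2 + 0 = -2)
C(-1)*j(7) + 88 = -(5 - 1)*(-2) + 88 = -1*4*(-2) + 88 = -4*(-2) + 88 = 8 + 88 = 96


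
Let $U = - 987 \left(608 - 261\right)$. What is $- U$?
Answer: $342489$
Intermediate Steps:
$U = -342489$ ($U = - 987 \left(608 - 261\right) = \left(-987\right) 347 = -342489$)
$- U = \left(-1\right) \left(-342489\right) = 342489$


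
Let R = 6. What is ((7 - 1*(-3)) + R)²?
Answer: 256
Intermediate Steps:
((7 - 1*(-3)) + R)² = ((7 - 1*(-3)) + 6)² = ((7 + 3) + 6)² = (10 + 6)² = 16² = 256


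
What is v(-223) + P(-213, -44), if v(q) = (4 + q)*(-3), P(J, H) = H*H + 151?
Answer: 2744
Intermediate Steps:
P(J, H) = 151 + H² (P(J, H) = H² + 151 = 151 + H²)
v(q) = -12 - 3*q
v(-223) + P(-213, -44) = (-12 - 3*(-223)) + (151 + (-44)²) = (-12 + 669) + (151 + 1936) = 657 + 2087 = 2744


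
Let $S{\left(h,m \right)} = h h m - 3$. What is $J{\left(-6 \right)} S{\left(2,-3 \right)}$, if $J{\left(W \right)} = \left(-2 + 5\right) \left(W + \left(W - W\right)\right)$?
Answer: $270$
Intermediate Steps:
$J{\left(W \right)} = 3 W$ ($J{\left(W \right)} = 3 \left(W + 0\right) = 3 W$)
$S{\left(h,m \right)} = -3 + m h^{2}$ ($S{\left(h,m \right)} = h^{2} m - 3 = m h^{2} - 3 = -3 + m h^{2}$)
$J{\left(-6 \right)} S{\left(2,-3 \right)} = 3 \left(-6\right) \left(-3 - 3 \cdot 2^{2}\right) = - 18 \left(-3 - 12\right) = \left(-18\right) \left(-15\right) = 270$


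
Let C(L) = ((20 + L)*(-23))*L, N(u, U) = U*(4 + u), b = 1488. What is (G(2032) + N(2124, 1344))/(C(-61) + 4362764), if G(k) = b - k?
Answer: 2859488/4305241 ≈ 0.66419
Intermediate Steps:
G(k) = 1488 - k
C(L) = L*(-460 - 23*L) (C(L) = (-460 - 23*L)*L = L*(-460 - 23*L))
(G(2032) + N(2124, 1344))/(C(-61) + 4362764) = ((1488 - 1*2032) + 1344*(4 + 2124))/(-23*(-61)*(20 - 61) + 4362764) = ((1488 - 2032) + 1344*2128)/(-23*(-61)*(-41) + 4362764) = (-544 + 2860032)/(-57523 + 4362764) = 2859488/4305241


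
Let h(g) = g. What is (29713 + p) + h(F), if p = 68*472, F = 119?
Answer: 61928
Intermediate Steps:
p = 32096
(29713 + p) + h(F) = (29713 + 32096) + 119 = 61809 + 119 = 61928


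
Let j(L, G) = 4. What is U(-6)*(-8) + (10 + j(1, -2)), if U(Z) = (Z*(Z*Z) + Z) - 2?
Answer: 1806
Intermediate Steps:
U(Z) = -2 + Z + Z³ (U(Z) = (Z*Z² + Z) - 2 = (Z³ + Z) - 2 = (Z + Z³) - 2 = -2 + Z + Z³)
U(-6)*(-8) + (10 + j(1, -2)) = (-2 - 6 + (-6)³)*(-8) + (10 + 4) = (-2 - 6 - 216)*(-8) + 14 = -224*(-8) + 14 = 1792 + 14 = 1806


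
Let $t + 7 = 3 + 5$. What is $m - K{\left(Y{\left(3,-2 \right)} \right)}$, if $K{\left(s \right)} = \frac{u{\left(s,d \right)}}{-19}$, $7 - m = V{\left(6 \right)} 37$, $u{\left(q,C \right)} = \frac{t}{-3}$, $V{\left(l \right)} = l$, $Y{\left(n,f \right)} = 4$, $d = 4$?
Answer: $- \frac{12256}{57} \approx -215.02$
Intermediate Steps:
$t = 1$ ($t = -7 + \left(3 + 5\right) = -7 + 8 = 1$)
$u{\left(q,C \right)} = - \frac{1}{3}$ ($u{\left(q,C \right)} = 1 \frac{1}{-3} = 1 \left(- \frac{1}{3}\right) = - \frac{1}{3}$)
$m = -215$ ($m = 7 - 6 \cdot 37 = 7 - 222 = -215$)
$K{\left(s \right)} = \frac{1}{57}$ ($K{\left(s \right)} = - \frac{1}{3 \left(-19\right)} = \left(- \frac{1}{3}\right) \left(- \frac{1}{19}\right) = \frac{1}{57}$)
$m - K{\left(Y{\left(3,-2 \right)} \right)} = -215 - \frac{1}{57} = - \frac{12256}{57}$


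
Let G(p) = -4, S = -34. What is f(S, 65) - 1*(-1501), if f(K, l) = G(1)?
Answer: 1497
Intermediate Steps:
f(K, l) = -4
f(S, 65) - 1*(-1501) = -4 - 1*(-1501) = -4 + 1501 = 1497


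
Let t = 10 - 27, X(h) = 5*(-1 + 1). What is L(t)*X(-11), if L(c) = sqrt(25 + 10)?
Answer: 0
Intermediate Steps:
X(h) = 0 (X(h) = 5*0 = 0)
t = -17
L(c) = sqrt(35)
L(t)*X(-11) = sqrt(35)*0 = 0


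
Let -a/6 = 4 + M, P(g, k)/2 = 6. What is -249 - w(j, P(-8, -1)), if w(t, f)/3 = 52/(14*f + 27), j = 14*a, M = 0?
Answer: -1249/5 ≈ -249.80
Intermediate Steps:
P(g, k) = 12 (P(g, k) = 2*6 = 12)
a = -24 (a = -6*(4 + 0) = -6*4 = -24)
j = -336 (j = 14*(-24) = -336)
w(t, f) = 156/(27 + 14*f) (w(t, f) = 3*(52/(14*f + 27)) = 3*(52/(27 + 14*f)) = 156/(27 + 14*f))
-249 - w(j, P(-8, -1)) = -249 - 156/(27 + 14*12) = -249 - 156/(27 + 168) = -249 - 156/195 = -249 - 1*⅘ = -249 - ⅘ = -1249/5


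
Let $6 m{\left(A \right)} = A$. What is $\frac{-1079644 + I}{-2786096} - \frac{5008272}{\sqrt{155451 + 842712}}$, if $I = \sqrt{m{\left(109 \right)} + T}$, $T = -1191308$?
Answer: $\frac{269911}{696524} - \frac{1669424 \sqrt{12323}}{36969} - \frac{i \sqrt{42886434}}{16716576} \approx -5012.5 - 0.00039175 i$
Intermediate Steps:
$m{\left(A \right)} = \frac{A}{6}$
$I = \frac{i \sqrt{42886434}}{6}$ ($I = \sqrt{\frac{1}{6} \cdot 109 - 1191308} = \sqrt{\frac{109}{6} - 1191308} = \sqrt{- \frac{7147739}{6}} = \frac{i \sqrt{42886434}}{6} \approx 1091.5 i$)
$\frac{-1079644 + I}{-2786096} - \frac{5008272}{\sqrt{155451 + 842712}} = \frac{-1079644 + \frac{i \sqrt{42886434}}{6}}{-2786096} - \frac{5008272}{\sqrt{155451 + 842712}} = \left(-1079644 + \frac{i \sqrt{42886434}}{6}\right) \left(- \frac{1}{2786096}\right) - \frac{5008272}{\sqrt{998163}} = \left(\frac{269911}{696524} - \frac{i \sqrt{42886434}}{16716576}\right) - \frac{5008272}{9 \sqrt{12323}} = \left(\frac{269911}{696524} - \frac{i \sqrt{42886434}}{16716576}\right) - 5008272 \frac{\sqrt{12323}}{110907} = \left(\frac{269911}{696524} - \frac{i \sqrt{42886434}}{16716576}\right) - \frac{1669424 \sqrt{12323}}{36969} = \frac{269911}{696524} - \frac{1669424 \sqrt{12323}}{36969} - \frac{i \sqrt{42886434}}{16716576}$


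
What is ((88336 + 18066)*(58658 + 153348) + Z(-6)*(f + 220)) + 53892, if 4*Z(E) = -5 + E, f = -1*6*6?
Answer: 22557915798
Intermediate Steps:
f = -36 (f = -6*6 = -36)
Z(E) = -5/4 + E/4 (Z(E) = (-5 + E)/4 = -5/4 + E/4)
((88336 + 18066)*(58658 + 153348) + Z(-6)*(f + 220)) + 53892 = ((88336 + 18066)*(58658 + 153348) + (-5/4 + (¼)*(-6))*(-36 + 220)) + 53892 = (106402*212006 + (-5/4 - 3/2)*184) + 53892 = (22557862412 - 11/4*184) + 53892 = (22557862412 - 506) + 53892 = 22557861906 + 53892 = 22557915798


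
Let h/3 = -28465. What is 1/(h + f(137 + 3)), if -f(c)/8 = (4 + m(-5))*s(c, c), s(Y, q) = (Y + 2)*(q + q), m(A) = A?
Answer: 1/232685 ≈ 4.2977e-6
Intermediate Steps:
h = -85395 (h = 3*(-28465) = -85395)
s(Y, q) = 2*q*(2 + Y) (s(Y, q) = (2 + Y)*(2*q) = 2*q*(2 + Y))
f(c) = 16*c*(2 + c) (f(c) = -8*(4 - 5)*2*c*(2 + c) = -(-8)*2*c*(2 + c) = -(-16)*c*(2 + c) = 16*c*(2 + c))
1/(h + f(137 + 3)) = 1/(-85395 + 16*(137 + 3)*(2 + (137 + 3))) = 1/(-85395 + 16*140*(2 + 140)) = 1/(-85395 + 16*140*142) = 1/(-85395 + 318080) = 1/232685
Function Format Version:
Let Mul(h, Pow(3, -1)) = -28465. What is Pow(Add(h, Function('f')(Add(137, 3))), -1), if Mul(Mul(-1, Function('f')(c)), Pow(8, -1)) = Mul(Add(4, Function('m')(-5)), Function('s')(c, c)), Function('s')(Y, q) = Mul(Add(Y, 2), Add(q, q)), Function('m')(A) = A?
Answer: Rational(1, 232685) ≈ 4.2977e-6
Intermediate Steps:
h = -85395 (h = Mul(3, -28465) = -85395)
Function('s')(Y, q) = Mul(2, q, Add(2, Y)) (Function('s')(Y, q) = Mul(Add(2, Y), Mul(2, q)) = Mul(2, q, Add(2, Y)))
Function('f')(c) = Mul(16, c, Add(2, c)) (Function('f')(c) = Mul(-8, Mul(Add(4, -5), Mul(2, c, Add(2, c)))) = Mul(-8, Mul(-1, Mul(2, c, Add(2, c)))) = Mul(-8, Mul(-2, c, Add(2, c))) = Mul(16, c, Add(2, c)))
Pow(Add(h, Function('f')(Add(137, 3))), -1) = Pow(Add(-85395, Mul(16, Add(137, 3), Add(2, Add(137, 3)))), -1) = Pow(Add(-85395, Mul(16, 140, Add(2, 140))), -1) = Pow(Add(-85395, Mul(16, 140, 142)), -1) = Pow(Add(-85395, 318080), -1) = Pow(232685, -1) = Rational(1, 232685)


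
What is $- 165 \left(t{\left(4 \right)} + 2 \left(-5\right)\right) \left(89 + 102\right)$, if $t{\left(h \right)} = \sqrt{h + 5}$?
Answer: $220605$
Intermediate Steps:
$t{\left(h \right)} = \sqrt{5 + h}$
$- 165 \left(t{\left(4 \right)} + 2 \left(-5\right)\right) \left(89 + 102\right) = - 165 \left(\sqrt{5 + 4} + 2 \left(-5\right)\right) \left(89 + 102\right) = - 165 \left(\sqrt{9} - 10\right) 191 = - 165 \left(3 - 10\right) 191 = \left(-165\right) \left(-7\right) 191 = 1155 \cdot 191 = 220605$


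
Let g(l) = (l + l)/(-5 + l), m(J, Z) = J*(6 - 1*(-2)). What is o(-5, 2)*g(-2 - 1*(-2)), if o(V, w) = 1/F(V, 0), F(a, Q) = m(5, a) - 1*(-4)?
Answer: 0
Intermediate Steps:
m(J, Z) = 8*J (m(J, Z) = J*(6 + 2) = J*8 = 8*J)
g(l) = 2*l/(-5 + l) (g(l) = (2*l)/(-5 + l) = 2*l/(-5 + l))
F(a, Q) = 44 (F(a, Q) = 8*5 - 1*(-4) = 40 + 4 = 44)
o(V, w) = 1/44
o(-5, 2)*g(-2 - 1*(-2)) = (2*(-2 - 1*(-2))/(-5 + (-2 - 1*(-2))))/44 = (2*(-2 + 2)/(-5 + (-2 + 2)))/44 = (2*0/(-5 + 0))/44 = (2*0/(-5))/44 = (2*0*(-1/5))/44 = (1/44)*0 = 0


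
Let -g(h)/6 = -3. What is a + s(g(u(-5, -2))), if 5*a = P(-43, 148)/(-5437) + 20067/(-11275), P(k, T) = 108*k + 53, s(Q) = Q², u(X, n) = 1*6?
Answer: 99252182746/306510875 ≈ 323.81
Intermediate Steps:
u(X, n) = 6
g(h) = 18 (g(h) = -6*(-3) = 18)
P(k, T) = 53 + 108*k
a = -57340754/306510875 (a = ((53 + 108*(-43))/(-5437) + 20067/(-11275))/5 = ((53 - 4644)*(-1/5437) + 20067*(-1/11275))/5 = (-4591*(-1/5437) - 20067/11275)/5 = (4591/5437 - 20067/11275)/5 = (⅕)*(-57340754/61302175) = -57340754/306510875 ≈ -0.18708)
a + s(g(u(-5, -2))) = -57340754/306510875 + 18² = -57340754/306510875 + 324 = 99252182746/306510875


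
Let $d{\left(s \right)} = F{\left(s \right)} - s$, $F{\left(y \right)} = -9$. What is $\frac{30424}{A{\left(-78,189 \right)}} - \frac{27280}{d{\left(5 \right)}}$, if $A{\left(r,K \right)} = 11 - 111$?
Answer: $\frac{287758}{175} \approx 1644.3$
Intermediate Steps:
$A{\left(r,K \right)} = -100$ ($A{\left(r,K \right)} = 11 - 111 = -100$)
$d{\left(s \right)} = -9 - s$
$\frac{30424}{A{\left(-78,189 \right)}} - \frac{27280}{d{\left(5 \right)}} = \frac{30424}{-100} - \frac{27280}{-9 - 5} = 30424 \left(- \frac{1}{100}\right) - \frac{27280}{-9 - 5} = - \frac{7606}{25} - \frac{27280}{-14} = - \frac{7606}{25} - - \frac{13640}{7} = - \frac{7606}{25} + \frac{13640}{7} = \frac{287758}{175}$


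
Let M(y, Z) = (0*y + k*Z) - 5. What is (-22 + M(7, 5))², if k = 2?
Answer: 289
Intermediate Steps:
M(y, Z) = -5 + 2*Z (M(y, Z) = (0*y + 2*Z) - 5 = (0 + 2*Z) - 5 = 2*Z - 5 = -5 + 2*Z)
(-22 + M(7, 5))² = (-22 + (-5 + 2*5))² = (-22 + (-5 + 10))² = (-22 + 5)² = (-17)² = 289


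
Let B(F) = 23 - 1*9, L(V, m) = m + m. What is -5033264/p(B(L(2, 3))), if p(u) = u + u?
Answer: -1258316/7 ≈ -1.7976e+5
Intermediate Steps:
L(V, m) = 2*m
B(F) = 14 (B(F) = 23 - 9 = 14)
p(u) = 2*u
-5033264/p(B(L(2, 3))) = -5033264/(2*14) = -5033264/28 = -5033264*1/28 = -1258316/7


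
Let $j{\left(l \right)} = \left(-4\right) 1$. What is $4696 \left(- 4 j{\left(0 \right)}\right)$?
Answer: $75136$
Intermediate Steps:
$j{\left(l \right)} = -4$
$4696 \left(- 4 j{\left(0 \right)}\right) = 4696 \left(\left(-4\right) \left(-4\right)\right) = 4696 \cdot 16 = 75136$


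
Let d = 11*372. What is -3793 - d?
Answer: -7885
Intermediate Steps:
d = 4092
-3793 - d = -3793 - 1*4092 = -3793 - 4092 = -7885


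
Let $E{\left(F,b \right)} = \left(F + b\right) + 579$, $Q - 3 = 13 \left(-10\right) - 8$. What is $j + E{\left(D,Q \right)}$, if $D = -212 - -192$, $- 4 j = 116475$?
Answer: $- \frac{114779}{4} \approx -28695.0$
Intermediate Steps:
$j = - \frac{116475}{4}$ ($j = \left(- \frac{1}{4}\right) 116475 = - \frac{116475}{4} \approx -29119.0$)
$D = -20$ ($D = -212 + 192 = -20$)
$Q = -135$ ($Q = 3 + \left(13 \left(-10\right) - 8\right) = 3 - 138 = -135$)
$E{\left(F,b \right)} = 579 + F + b$
$j + E{\left(D,Q \right)} = - \frac{116475}{4} - -424 = - \frac{116475}{4} + 424 = - \frac{114779}{4}$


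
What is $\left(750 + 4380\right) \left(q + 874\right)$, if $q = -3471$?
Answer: $-13322610$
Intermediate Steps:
$\left(750 + 4380\right) \left(q + 874\right) = \left(750 + 4380\right) \left(-3471 + 874\right) = 5130 \left(-2597\right) = -13322610$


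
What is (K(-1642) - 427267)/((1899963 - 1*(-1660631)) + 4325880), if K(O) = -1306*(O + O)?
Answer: 3861637/7886474 ≈ 0.48965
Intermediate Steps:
K(O) = -2612*O
(K(-1642) - 427267)/((1899963 - 1*(-1660631)) + 4325880) = (-2612*(-1642) - 427267)/((1899963 - 1*(-1660631)) + 4325880) = (4288904 - 427267)/((1899963 + 1660631) + 4325880) = 3861637/(3560594 + 4325880) = 3861637/7886474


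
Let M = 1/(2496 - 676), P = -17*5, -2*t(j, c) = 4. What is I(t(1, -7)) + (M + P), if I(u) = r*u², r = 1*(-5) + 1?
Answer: -183819/1820 ≈ -101.00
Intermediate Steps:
t(j, c) = -2 (t(j, c) = -½*4 = -2)
P = -85
r = -4 (r = -5 + 1 = -4)
I(u) = -4*u²
M = 1/1820 ≈ 0.00054945
I(t(1, -7)) + (M + P) = -4*(-2)² + (1/1820 - 85) = -4*4 - 154699/1820 = -16 - 154699/1820 = -183819/1820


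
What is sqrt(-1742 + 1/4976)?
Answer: I*sqrt(2695807401)/1244 ≈ 41.737*I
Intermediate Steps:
sqrt(-1742 + 1/4976) = sqrt(-8668191/4976) = I*sqrt(2695807401)/1244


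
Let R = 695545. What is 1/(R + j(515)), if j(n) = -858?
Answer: 1/694687 ≈ 1.4395e-6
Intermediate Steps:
1/(R + j(515)) = 1/(695545 - 858) = 1/694687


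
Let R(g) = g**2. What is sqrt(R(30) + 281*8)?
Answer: 2*sqrt(787) ≈ 56.107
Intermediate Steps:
sqrt(R(30) + 281*8) = sqrt(30**2 + 281*8) = sqrt(900 + 2248) = sqrt(3148) = 2*sqrt(787)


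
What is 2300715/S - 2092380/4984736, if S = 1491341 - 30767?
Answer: 116838625835/101119108312 ≈ 1.1555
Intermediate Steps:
S = 1460574
2300715/S - 2092380/4984736 = 2300715/1460574 - 2092380/4984736 = 2300715*(1/1460574) - 2092380*1/4984736 = 255635/162286 - 523095/1246184 = 116838625835/101119108312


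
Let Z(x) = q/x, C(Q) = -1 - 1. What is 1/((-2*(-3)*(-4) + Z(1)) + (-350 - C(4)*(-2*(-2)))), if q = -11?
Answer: -1/377 ≈ -0.0026525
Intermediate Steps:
C(Q) = -2
Z(x) = -11/x
1/((-2*(-3)*(-4) + Z(1)) + (-350 - C(4)*(-2*(-2)))) = 1/((-2*(-3)*(-4) - 11/1) + (-350 - (-2)*(-2*(-2)))) = 1/((6*(-4) - 11*1) + (-350 - (-2)*4)) = 1/((-24 - 11) + (-350 - 1*(-8))) = 1/(-35 + (-350 + 8)) = 1/(-35 - 342) = 1/(-377) = -1/377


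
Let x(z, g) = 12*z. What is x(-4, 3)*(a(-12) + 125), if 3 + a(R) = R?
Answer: -5280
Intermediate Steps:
a(R) = -3 + R
x(-4, 3)*(a(-12) + 125) = (12*(-4))*((-3 - 12) + 125) = -48*(-15 + 125) = -48*110 = -5280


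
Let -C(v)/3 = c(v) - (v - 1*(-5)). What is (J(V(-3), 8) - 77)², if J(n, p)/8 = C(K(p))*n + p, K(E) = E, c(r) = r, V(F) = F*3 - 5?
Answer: 2866249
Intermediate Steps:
V(F) = -5 + 3*F (V(F) = 3*F - 5 = -5 + 3*F)
C(v) = 15 (C(v) = -3*(v - (v - 1*(-5))) = -3*(v - (v + 5)) = -3*(v - (5 + v)) = -3*(v + (-5 - v)) = -3*(-5) = 15)
J(n, p) = 8*p + 120*n (J(n, p) = 8*(15*n + p) = 8*(p + 15*n) = 8*p + 120*n)
(J(V(-3), 8) - 77)² = ((8*8 + 120*(-5 + 3*(-3))) - 77)² = ((64 + 120*(-5 - 9)) - 77)² = ((64 + 120*(-14)) - 77)² = ((64 - 1680) - 77)² = (-1616 - 77)² = (-1693)² = 2866249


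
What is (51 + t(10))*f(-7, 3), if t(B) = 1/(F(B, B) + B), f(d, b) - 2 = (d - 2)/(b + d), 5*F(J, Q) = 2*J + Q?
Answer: 13889/64 ≈ 217.02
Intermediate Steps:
F(J, Q) = Q/5 + 2*J/5 (F(J, Q) = (2*J + Q)/5 = (Q + 2*J)/5 = Q/5 + 2*J/5)
f(d, b) = 2 + (-2 + d)/(b + d) (f(d, b) = 2 + (d - 2)/(b + d) = 2 + (-2 + d)/(b + d))
t(B) = 5/(8*B) (t(B) = 1/((B/5 + 2*B/5) + B) = 1/(3*B/5 + B) = 1/(8*B/5) = 5/(8*B))
(51 + t(10))*f(-7, 3) = (51 + (5/8)/10)*((-2 + 2*3 + 3*(-7))/(3 - 7)) = (51 + (5/8)*(⅒))*((-2 + 6 - 21)/(-4)) = (51 + 1/16)*(-¼*(-17)) = (817/16)*(17/4) = 13889/64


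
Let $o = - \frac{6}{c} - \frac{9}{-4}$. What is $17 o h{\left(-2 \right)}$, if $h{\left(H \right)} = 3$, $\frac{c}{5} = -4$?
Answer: $\frac{2601}{20} \approx 130.05$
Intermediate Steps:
$c = -20$ ($c = 5 \left(-4\right) = -20$)
$o = \frac{51}{20}$ ($o = - \frac{6}{-20} - \frac{9}{-4} = \left(-6\right) \left(- \frac{1}{20}\right) - - \frac{9}{4} = \frac{3}{10} + \frac{9}{4} = \frac{51}{20} \approx 2.55$)
$17 o h{\left(-2 \right)} = 17 \cdot \frac{51}{20} \cdot 3 = \frac{867}{20} \cdot 3 = \frac{2601}{20}$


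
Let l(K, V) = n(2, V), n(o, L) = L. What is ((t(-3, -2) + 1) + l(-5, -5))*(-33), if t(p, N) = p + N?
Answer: 297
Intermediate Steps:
l(K, V) = V
t(p, N) = N + p
((t(-3, -2) + 1) + l(-5, -5))*(-33) = (((-2 - 3) + 1) - 5)*(-33) = ((-5 + 1) - 5)*(-33) = (-4 - 5)*(-33) = -9*(-33) = 297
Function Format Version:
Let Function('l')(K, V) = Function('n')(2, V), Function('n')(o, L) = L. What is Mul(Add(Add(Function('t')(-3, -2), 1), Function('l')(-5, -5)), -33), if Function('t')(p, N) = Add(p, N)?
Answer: 297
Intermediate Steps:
Function('l')(K, V) = V
Function('t')(p, N) = Add(N, p)
Mul(Add(Add(Function('t')(-3, -2), 1), Function('l')(-5, -5)), -33) = Mul(Add(Add(Add(-2, -3), 1), -5), -33) = Mul(Add(Add(-5, 1), -5), -33) = Mul(Add(-4, -5), -33) = Mul(-9, -33) = 297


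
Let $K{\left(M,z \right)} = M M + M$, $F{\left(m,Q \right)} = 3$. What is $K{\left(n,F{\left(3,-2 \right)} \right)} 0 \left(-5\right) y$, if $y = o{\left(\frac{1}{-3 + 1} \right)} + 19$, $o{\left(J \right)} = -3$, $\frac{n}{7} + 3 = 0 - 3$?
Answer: $0$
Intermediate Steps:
$n = -42$ ($n = -21 + 7 \left(0 - 3\right) = -21 + 7 \left(-3\right) = -21 - 21 = -42$)
$K{\left(M,z \right)} = M + M^{2}$ ($K{\left(M,z \right)} = M^{2} + M = M + M^{2}$)
$y = 16$ ($y = -3 + 19 = 16$)
$K{\left(n,F{\left(3,-2 \right)} \right)} 0 \left(-5\right) y = - 42 \left(1 - 42\right) 0 \left(-5\right) 16 = \left(-42\right) \left(-41\right) 0 \cdot 16 = 1722 \cdot 0 \cdot 16 = 0 \cdot 16 = 0$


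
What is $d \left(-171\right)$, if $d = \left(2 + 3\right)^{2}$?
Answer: $-4275$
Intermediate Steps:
$d = 25$ ($d = 5^{2} = 25$)
$d \left(-171\right) = 25 \left(-171\right) = -4275$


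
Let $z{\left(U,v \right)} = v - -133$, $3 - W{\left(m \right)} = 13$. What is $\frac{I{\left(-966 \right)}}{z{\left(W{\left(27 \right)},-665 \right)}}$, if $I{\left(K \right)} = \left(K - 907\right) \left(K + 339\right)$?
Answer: $- \frac{61809}{28} \approx -2207.5$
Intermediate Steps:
$W{\left(m \right)} = -10$ ($W{\left(m \right)} = 3 - 13 = -10$)
$z{\left(U,v \right)} = 133 + v$ ($z{\left(U,v \right)} = v + 133 = 133 + v$)
$I{\left(K \right)} = \left(-907 + K\right) \left(339 + K\right)$
$\frac{I{\left(-966 \right)}}{z{\left(W{\left(27 \right)},-665 \right)}} = \frac{-307473 + \left(-966\right)^{2} - -548688}{133 - 665} = \frac{-307473 + 933156 + 548688}{-532} = 1174371 \left(- \frac{1}{532}\right) = - \frac{61809}{28}$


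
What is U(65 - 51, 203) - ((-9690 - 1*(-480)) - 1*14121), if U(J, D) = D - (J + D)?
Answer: 23317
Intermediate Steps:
U(J, D) = -J (U(J, D) = D - (D + J) = D + (-D - J) = -J)
U(65 - 51, 203) - ((-9690 - 1*(-480)) - 1*14121) = -(65 - 51) - ((-9690 - 1*(-480)) - 1*14121) = -1*14 - ((-9690 + 480) - 14121) = -14 - (-9210 - 14121) = -14 - 1*(-23331) = -14 + 23331 = 23317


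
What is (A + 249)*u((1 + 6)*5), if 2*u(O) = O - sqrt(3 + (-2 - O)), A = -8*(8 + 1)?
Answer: 6195/2 - 177*I*sqrt(34)/2 ≈ 3097.5 - 516.04*I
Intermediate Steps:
A = -72 (A = -8*9 = -72)
u(O) = O/2 - sqrt(1 - O)/2 (u(O) = (O - sqrt(3 + (-2 - O)))/2 = (O - sqrt(1 - O))/2 = O/2 - sqrt(1 - O)/2)
(A + 249)*u((1 + 6)*5) = (-72 + 249)*(((1 + 6)*5)/2 - sqrt(1 - (1 + 6)*5)/2) = 177*((7*5)/2 - sqrt(1 - 7*5)/2) = 177*((1/2)*35 - sqrt(1 - 1*35)/2) = 177*(35/2 - sqrt(1 - 35)/2) = 177*(35/2 - I*sqrt(34)/2) = 6195/2 - 177*I*sqrt(34)/2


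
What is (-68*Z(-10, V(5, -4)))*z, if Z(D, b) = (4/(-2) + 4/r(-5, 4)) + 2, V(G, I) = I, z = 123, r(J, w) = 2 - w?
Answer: 16728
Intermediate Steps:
Z(D, b) = -2 (Z(D, b) = (4/(-2) + 4/(2 - 1*4)) + 2 = (4*(-½) + 4/(2 - 4)) + 2 = (-2 + 4/(-2)) + 2 = (-2 + 4*(-½)) + 2 = (-2 - 2) + 2 = -4 + 2 = -2)
(-68*Z(-10, V(5, -4)))*z = -68*(-2)*123 = 136*123 = 16728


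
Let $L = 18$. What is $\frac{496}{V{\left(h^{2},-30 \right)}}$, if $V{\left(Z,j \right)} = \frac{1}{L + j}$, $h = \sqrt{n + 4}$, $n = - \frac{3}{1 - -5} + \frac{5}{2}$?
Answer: $-5952$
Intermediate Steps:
$n = 2$ ($n = - \frac{3}{1 + 5} + 5 \cdot \frac{1}{2} = - \frac{3}{6} + \frac{5}{2} = \left(-3\right) \frac{1}{6} + \frac{5}{2} = - \frac{1}{2} + \frac{5}{2} = 2$)
$h = \sqrt{6}$ ($h = \sqrt{2 + 4} = \sqrt{6} \approx 2.4495$)
$V{\left(Z,j \right)} = \frac{1}{18 + j}$
$\frac{496}{V{\left(h^{2},-30 \right)}} = \frac{496}{\frac{1}{18 - 30}} = \frac{496}{\frac{1}{-12}} = \frac{496}{- \frac{1}{12}} = 496 \left(-12\right) = -5952$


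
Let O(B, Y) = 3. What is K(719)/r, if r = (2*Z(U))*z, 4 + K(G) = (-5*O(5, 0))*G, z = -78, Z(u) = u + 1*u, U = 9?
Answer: 10789/2808 ≈ 3.8422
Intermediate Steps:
Z(u) = 2*u (Z(u) = u + u = 2*u)
K(G) = -4 - 15*G (K(G) = -4 + (-5*3)*G = -4 - 15*G)
r = -2808 (r = (2*(2*9))*(-78) = (2*18)*(-78) = 36*(-78) = -2808)
K(719)/r = (-4 - 15*719)/(-2808) = (-4 - 10785)*(-1/2808) = -10789*(-1/2808) = 10789/2808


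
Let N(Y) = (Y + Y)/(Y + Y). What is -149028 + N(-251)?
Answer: -149027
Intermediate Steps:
N(Y) = 1 (N(Y) = (2*Y)/((2*Y)) = (2*Y)*(1/(2*Y)) = 1)
-149028 + N(-251) = -149028 + 1 = -149027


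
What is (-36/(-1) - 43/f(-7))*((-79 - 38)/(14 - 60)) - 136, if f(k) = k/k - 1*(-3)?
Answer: -13207/184 ≈ -71.777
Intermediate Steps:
f(k) = 4 (f(k) = 1 + 3 = 4)
(-36/(-1) - 43/f(-7))*((-79 - 38)/(14 - 60)) - 136 = (-36/(-1) - 43/4)*((-79 - 38)/(14 - 60)) - 136 = (-36*(-1) - 43*1/4)*(-117/(-46)) - 136 = (36 - 43/4)*(-117*(-1/46)) - 136 = (101/4)*(117/46) - 136 = 11817/184 - 136 = -13207/184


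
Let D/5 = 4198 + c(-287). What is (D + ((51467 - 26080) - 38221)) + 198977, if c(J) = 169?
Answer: 207978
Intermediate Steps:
D = 21835 (D = 5*(4198 + 169) = 5*4367 = 21835)
(D + ((51467 - 26080) - 38221)) + 198977 = (21835 + ((51467 - 26080) - 38221)) + 198977 = (21835 + (25387 - 38221)) + 198977 = (21835 - 12834) + 198977 = 9001 + 198977 = 207978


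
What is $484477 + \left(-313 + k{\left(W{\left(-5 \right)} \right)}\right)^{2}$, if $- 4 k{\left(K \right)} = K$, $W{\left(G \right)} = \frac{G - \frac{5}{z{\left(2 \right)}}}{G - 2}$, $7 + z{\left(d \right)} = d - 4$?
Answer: $\frac{2312122654}{3969} \approx 5.8255 \cdot 10^{5}$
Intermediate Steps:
$z{\left(d \right)} = -11 + d$ ($z{\left(d \right)} = -7 + \left(d - 4\right) = -7 + \left(-4 + d\right) = -11 + d$)
$W{\left(G \right)} = \frac{\frac{5}{9} + G}{-2 + G}$ ($W{\left(G \right)} = \frac{G - \frac{5}{-11 + 2}}{G - 2} = \frac{G - \frac{5}{-9}}{-2 + G} = \frac{G - - \frac{5}{9}}{-2 + G} = \frac{G + \frac{5}{9}}{-2 + G} = \frac{\frac{5}{9} + G}{-2 + G}$)
$k{\left(K \right)} = - \frac{K}{4}$
$484477 + \left(-313 + k{\left(W{\left(-5 \right)} \right)}\right)^{2} = 484477 + \left(-313 - \frac{\frac{1}{-2 - 5} \left(\frac{5}{9} - 5\right)}{4}\right)^{2} = 484477 + \left(-313 - \frac{\frac{1}{-7} \left(- \frac{40}{9}\right)}{4}\right)^{2} = 484477 + \left(-313 - \frac{\left(- \frac{1}{7}\right) \left(- \frac{40}{9}\right)}{4}\right)^{2} = 484477 + \left(-313 - \frac{10}{63}\right)^{2} = 484477 + \left(- \frac{19729}{63}\right)^{2} = 484477 + \frac{389233441}{3969} = \frac{2312122654}{3969}$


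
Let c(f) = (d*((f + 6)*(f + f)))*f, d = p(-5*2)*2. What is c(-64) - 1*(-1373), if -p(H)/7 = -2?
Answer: -13302435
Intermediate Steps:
p(H) = 14 (p(H) = -7*(-2) = 14)
d = 28 (d = 14*2 = 28)
c(f) = 56*f**2*(6 + f) (c(f) = (28*((f + 6)*(f + f)))*f = (28*((6 + f)*(2*f)))*f = (28*(2*f*(6 + f)))*f = (56*f*(6 + f))*f = 56*f**2*(6 + f))
c(-64) - 1*(-1373) = 56*(-64)**2*(6 - 64) - 1*(-1373) = 56*4096*(-58) + 1373 = -13303808 + 1373 = -13302435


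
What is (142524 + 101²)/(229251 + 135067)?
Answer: 152725/364318 ≈ 0.41921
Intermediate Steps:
(142524 + 101²)/(229251 + 135067) = (142524 + 10201)/364318 = 152725*(1/364318) = 152725/364318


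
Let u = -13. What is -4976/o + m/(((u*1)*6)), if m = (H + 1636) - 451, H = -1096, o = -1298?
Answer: 136303/50622 ≈ 2.6926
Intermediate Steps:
m = 89 (m = (-1096 + 1636) - 451 = 540 - 451 = 89)
-4976/o + m/(((u*1)*6)) = -4976/(-1298) + 89/((-13*1*6)) = -4976*(-1/1298) + 89/((-13*6)) = 2488/649 + 89/(-78) = 2488/649 + 89*(-1/78) = 2488/649 - 89/78 = 136303/50622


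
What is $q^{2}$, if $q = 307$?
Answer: $94249$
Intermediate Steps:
$q^{2} = 307^{2} = 94249$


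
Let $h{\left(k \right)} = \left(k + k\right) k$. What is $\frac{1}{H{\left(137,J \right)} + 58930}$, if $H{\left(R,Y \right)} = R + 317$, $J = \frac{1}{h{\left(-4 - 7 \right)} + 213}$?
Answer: $\frac{1}{59384} \approx 1.684 \cdot 10^{-5}$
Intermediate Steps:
$h{\left(k \right)} = 2 k^{2}$ ($h{\left(k \right)} = 2 k k = 2 k^{2}$)
$J = \frac{1}{455}$ ($J = \frac{1}{2 \left(-4 - 7\right)^{2} + 213} = \frac{1}{2 \left(-11\right)^{2} + 213} = \frac{1}{2 \cdot 121 + 213} = \frac{1}{242 + 213} = \frac{1}{455} \approx 0.0021978$)
$H{\left(R,Y \right)} = 317 + R$
$\frac{1}{H{\left(137,J \right)} + 58930} = \frac{1}{\left(317 + 137\right) + 58930} = \frac{1}{454 + 58930} = \frac{1}{59384}$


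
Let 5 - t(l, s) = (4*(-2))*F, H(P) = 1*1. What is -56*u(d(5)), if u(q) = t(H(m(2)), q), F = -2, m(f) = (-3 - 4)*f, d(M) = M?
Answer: 616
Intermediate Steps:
m(f) = -7*f
H(P) = 1
t(l, s) = -11 (t(l, s) = 5 - 4*(-2)*(-2) = 5 - (-8)*(-2) = 5 - 1*16 = 5 - 16 = -11)
u(q) = -11
-56*u(d(5)) = -56*(-11) = 616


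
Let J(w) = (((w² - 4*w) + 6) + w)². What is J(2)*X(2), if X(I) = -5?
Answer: -80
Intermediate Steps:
J(w) = (6 + w² - 3*w)² (J(w) = ((6 + w² - 4*w) + w)² = (6 + w² - 3*w)²)
J(2)*X(2) = (6 + 2² - 3*2)²*(-5) = (6 + 4 - 6)²*(-5) = 4²*(-5) = 16*(-5) = -80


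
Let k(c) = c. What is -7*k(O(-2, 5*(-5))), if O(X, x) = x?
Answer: 175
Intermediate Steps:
-7*k(O(-2, 5*(-5))) = -35*(-5) = -7*(-25) = 175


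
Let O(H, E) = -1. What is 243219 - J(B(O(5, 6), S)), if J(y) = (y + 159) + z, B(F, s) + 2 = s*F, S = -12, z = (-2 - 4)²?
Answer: 243014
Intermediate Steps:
z = 36 (z = (-6)² = 36)
B(F, s) = -2 + F*s (B(F, s) = -2 + s*F = -2 + F*s)
J(y) = 195 + y (J(y) = (y + 159) + 36 = (159 + y) + 36 = 195 + y)
243219 - J(B(O(5, 6), S)) = 243219 - (195 + (-2 - 1*(-12))) = 243219 - (195 + (-2 + 12)) = 243219 - (195 + 10) = 243219 - 1*205 = 243219 - 205 = 243014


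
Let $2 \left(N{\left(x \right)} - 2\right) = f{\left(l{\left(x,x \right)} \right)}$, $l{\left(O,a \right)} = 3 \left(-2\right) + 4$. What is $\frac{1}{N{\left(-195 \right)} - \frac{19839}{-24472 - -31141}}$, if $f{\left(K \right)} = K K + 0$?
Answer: $\frac{2223}{2279} \approx 0.97543$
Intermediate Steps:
$l{\left(O,a \right)} = -2$ ($l{\left(O,a \right)} = -6 + 4 = -2$)
$f{\left(K \right)} = K^{2}$ ($f{\left(K \right)} = K^{2} + 0 = K^{2}$)
$N{\left(x \right)} = 4$ ($N{\left(x \right)} = 2 + \frac{\left(-2\right)^{2}}{2} = 2 + \frac{1}{2} \cdot 4 = 2 + 2 = 4$)
$\frac{1}{N{\left(-195 \right)} - \frac{19839}{-24472 - -31141}} = \frac{1}{4 - \frac{19839}{-24472 - -31141}} = \frac{1}{4 - \frac{19839}{-24472 + 31141}} = \frac{1}{4 - \frac{19839}{6669}} = \frac{1}{4 - \frac{6613}{2223}} = \frac{1}{\frac{2279}{2223}} = \frac{2223}{2279}$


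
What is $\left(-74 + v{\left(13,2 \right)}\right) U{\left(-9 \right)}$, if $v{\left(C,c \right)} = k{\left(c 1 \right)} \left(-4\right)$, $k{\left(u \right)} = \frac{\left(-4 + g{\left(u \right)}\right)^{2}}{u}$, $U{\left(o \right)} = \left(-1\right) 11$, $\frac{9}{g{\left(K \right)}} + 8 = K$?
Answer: $\frac{2959}{2} \approx 1479.5$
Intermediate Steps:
$g{\left(K \right)} = \frac{9}{-8 + K}$
$U{\left(o \right)} = -11$
$k{\left(u \right)} = \frac{\left(-4 + \frac{9}{-8 + u}\right)^{2}}{u}$
$v{\left(C,c \right)} = - \frac{4 \left(-41 + 4 c\right)^{2}}{c \left(-8 + c\right)^{2}}$ ($v{\left(C,c \right)} = \frac{\left(-41 + 4 c 1\right)^{2}}{c 1 \left(-8 + c 1\right)^{2}} \left(-4\right) = \frac{\left(-41 + 4 c\right)^{2}}{c \left(-8 + c\right)^{2}} \left(-4\right) = - \frac{4 \left(-41 + 4 c\right)^{2}}{c \left(-8 + c\right)^{2}}$)
$\left(-74 + v{\left(13,2 \right)}\right) U{\left(-9 \right)} = \left(-74 - \frac{4 \left(-41 + 4 \cdot 2\right)^{2}}{2 \left(-8 + 2\right)^{2}}\right) \left(-11\right) = \left(-74 - \frac{2 \left(-41 + 8\right)^{2}}{36}\right) \left(-11\right) = \left(-74 - 2 \left(-33\right)^{2} \cdot \frac{1}{36}\right) \left(-11\right) = \left(-74 - 2 \cdot 1089 \cdot \frac{1}{36}\right) \left(-11\right) = \left(-74 - \frac{121}{2}\right) \left(-11\right) = \left(- \frac{269}{2}\right) \left(-11\right) = \frac{2959}{2}$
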